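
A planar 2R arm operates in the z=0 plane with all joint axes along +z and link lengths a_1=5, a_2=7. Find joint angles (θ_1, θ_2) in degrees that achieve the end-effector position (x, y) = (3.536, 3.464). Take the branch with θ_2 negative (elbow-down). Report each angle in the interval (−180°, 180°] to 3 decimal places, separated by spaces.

cos θ_2 = (24.5026−5²−7²)/(2·5·7) = -0.7071; θ_2 = -134.9999° (elbow-down)
β = atan2(3.4640,3.5360) = 44.4107°; ψ = atan2(-4.9498,0.0503) = -89.4182°
θ_1 = β − ψ = 133.8289°

133.829 -135.000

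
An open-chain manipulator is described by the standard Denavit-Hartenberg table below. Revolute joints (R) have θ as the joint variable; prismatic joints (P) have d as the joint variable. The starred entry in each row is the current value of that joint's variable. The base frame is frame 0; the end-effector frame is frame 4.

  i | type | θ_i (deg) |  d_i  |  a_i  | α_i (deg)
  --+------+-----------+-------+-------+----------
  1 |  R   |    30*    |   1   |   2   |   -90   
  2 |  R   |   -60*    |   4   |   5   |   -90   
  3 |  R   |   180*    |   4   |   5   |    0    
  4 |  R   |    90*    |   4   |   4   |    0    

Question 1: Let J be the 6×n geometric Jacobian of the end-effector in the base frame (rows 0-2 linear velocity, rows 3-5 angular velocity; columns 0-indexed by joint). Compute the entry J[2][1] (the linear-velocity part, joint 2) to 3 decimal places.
-6.928

axis z_1 = (-0.5000,0.8660,0.0000); lever o_n−o_1 = (2.0000,10.3923,-4.0000)
cross product → J_v[:, 1] = (-3.4641,-2.0000,-6.9282)
J_ω[:, 1] = z_1
entry J[2][1] = -6.9282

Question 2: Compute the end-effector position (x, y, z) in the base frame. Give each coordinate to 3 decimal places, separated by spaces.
after link 1: o_1 = (1.7321, 1.0000, 1.0000)
after link 2: o_2 = (1.8971, 5.7141, 5.3301)
after link 3: o_3 = (2.7321, 6.1962, -1.0000)
after link 4: o_4 = (3.7321, 11.3923, -3.0000)

3.732 11.392 -3.000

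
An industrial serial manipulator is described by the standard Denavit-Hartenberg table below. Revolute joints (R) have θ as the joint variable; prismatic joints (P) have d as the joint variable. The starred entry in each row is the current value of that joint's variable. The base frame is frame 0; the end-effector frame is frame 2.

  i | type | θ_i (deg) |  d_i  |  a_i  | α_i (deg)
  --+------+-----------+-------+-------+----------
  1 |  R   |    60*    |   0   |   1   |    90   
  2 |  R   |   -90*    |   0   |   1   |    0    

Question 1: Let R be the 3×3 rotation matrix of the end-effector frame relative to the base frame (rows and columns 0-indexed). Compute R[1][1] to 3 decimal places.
0.866

End-effector y-axis (col 1 of R) = (0.5000,0.8660,0.0000)
R[1][1] = 0.8660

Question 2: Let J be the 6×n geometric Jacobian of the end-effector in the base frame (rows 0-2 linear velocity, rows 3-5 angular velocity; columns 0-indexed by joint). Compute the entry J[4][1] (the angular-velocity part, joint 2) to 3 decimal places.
-0.500

axis z_1 = (0.8660,-0.5000,0.0000); lever o_n−o_1 = (0.0000,0.0000,-1.0000)
cross product → J_v[:, 1] = (0.5000,0.8660,0.0000)
J_ω[:, 1] = z_1
entry J[4][1] = -0.5000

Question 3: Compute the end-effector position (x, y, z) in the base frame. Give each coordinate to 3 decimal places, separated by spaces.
after link 1: o_1 = (0.5000, 0.8660, 0.0000)
after link 2: o_2 = (0.5000, 0.8660, -1.0000)

0.500 0.866 -1.000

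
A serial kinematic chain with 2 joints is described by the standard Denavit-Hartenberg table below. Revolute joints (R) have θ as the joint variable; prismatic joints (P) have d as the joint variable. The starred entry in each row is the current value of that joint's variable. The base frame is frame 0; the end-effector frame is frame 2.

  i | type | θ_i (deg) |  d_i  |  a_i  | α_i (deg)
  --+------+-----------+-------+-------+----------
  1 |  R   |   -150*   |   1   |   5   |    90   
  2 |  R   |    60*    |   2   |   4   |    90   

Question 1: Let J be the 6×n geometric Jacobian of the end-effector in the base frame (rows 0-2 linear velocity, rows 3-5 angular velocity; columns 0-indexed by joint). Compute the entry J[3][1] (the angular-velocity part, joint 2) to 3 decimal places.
-0.500

axis z_1 = (-0.5000,0.8660,0.0000); lever o_n−o_1 = (-2.7321,0.7321,3.4641)
cross product → J_v[:, 1] = (3.0000,1.7321,2.0000)
J_ω[:, 1] = z_1
entry J[3][1] = -0.5000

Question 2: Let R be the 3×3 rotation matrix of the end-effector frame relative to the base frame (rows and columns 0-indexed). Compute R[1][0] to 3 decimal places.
End-effector x-axis (col 0 of R) = (-0.4330,-0.2500,0.8660)
R[1][0] = -0.2500

-0.250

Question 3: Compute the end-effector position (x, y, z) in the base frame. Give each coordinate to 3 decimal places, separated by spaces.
-7.062 -1.768 4.464

after link 1: o_1 = (-4.3301, -2.5000, 1.0000)
after link 2: o_2 = (-7.0622, -1.7679, 4.4641)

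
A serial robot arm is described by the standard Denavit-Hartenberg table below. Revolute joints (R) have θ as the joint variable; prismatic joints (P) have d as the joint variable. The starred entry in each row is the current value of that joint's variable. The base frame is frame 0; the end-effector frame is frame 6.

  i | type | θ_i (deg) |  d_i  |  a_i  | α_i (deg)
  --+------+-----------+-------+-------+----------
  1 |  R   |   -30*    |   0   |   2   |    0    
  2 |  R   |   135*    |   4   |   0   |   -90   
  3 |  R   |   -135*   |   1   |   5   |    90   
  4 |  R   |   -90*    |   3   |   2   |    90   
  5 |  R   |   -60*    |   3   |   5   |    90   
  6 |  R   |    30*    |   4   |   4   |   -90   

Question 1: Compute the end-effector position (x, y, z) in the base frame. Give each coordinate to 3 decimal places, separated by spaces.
after link 1: o_1 = (1.7321, -1.0000, 0.0000)
after link 2: o_2 = (1.7321, -1.0000, 4.0000)
after link 3: o_3 = (1.6812, -4.6739, 7.5355)
after link 4: o_4 = (4.1621, -6.2053, 5.4142)
after link 5: o_5 = (5.2354, -0.5517, 6.3548)
after link 6: o_6 = (2.2813, 3.7811, 8.4761)

2.281 3.781 8.476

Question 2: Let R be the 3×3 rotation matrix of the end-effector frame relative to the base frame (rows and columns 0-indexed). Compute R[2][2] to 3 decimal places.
-0.919

End-effector z-axis (col 2 of R) = (-0.3207,0.2310,-0.9186)
R[2][2] = -0.9186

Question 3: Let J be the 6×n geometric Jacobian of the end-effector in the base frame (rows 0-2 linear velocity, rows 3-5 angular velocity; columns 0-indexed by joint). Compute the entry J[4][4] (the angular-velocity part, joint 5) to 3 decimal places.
axis z_4 = (-0.1830,0.6830,-0.7071); lever o_n−o_4 = (-1.8808,9.9864,3.0619)
cross product → J_v[:, 4] = (9.1528,1.8903,-0.5430)
J_ω[:, 4] = z_4
entry J[4][4] = 0.6830

0.683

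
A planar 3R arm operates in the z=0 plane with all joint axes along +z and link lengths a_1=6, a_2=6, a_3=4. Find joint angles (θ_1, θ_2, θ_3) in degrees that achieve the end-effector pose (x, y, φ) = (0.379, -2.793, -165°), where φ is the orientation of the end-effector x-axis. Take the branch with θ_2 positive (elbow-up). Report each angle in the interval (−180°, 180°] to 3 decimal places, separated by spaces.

-90.003 134.998 150.005

wrist centre = target − a_3·(cos φ, sin φ) = (4.2427, -1.7577)
cos θ_2 = (21.0901−6²−6²)/(2·6·6) = -0.7071; θ_2 = 134.9980° (elbow-up)
β = atan2(-1.7577,4.2427) = -22.5039°; ψ = atan2(4.2428,1.7575) = 67.4990°
θ_1 = β − ψ = -90.0029°
θ_3 = φ − θ_1 − θ_2 = 150.0049° (wrapped to (-180°,180°])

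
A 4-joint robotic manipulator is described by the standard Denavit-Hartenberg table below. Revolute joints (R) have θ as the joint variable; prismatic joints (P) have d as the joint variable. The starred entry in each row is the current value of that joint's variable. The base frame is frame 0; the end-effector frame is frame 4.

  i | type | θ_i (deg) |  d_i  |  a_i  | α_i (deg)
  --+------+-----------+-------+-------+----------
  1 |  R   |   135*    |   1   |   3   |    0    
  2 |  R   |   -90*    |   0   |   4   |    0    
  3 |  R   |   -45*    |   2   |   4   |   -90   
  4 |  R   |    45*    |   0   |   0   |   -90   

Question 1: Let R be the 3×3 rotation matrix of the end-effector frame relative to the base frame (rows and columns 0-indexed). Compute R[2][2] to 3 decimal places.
-0.707

End-effector z-axis (col 2 of R) = (-0.7071,0.0000,-0.7071)
R[2][2] = -0.7071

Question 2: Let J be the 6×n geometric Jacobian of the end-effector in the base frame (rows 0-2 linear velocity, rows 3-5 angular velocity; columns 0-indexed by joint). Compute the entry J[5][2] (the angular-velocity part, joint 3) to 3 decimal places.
1.000

axis z_2 = (0.0000,0.0000,1.0000); lever o_n−o_2 = (4.0000,0.0000,2.0000)
cross product → J_v[:, 2] = (0.0000,4.0000,0.0000)
J_ω[:, 2] = z_2
entry J[5][2] = 1.0000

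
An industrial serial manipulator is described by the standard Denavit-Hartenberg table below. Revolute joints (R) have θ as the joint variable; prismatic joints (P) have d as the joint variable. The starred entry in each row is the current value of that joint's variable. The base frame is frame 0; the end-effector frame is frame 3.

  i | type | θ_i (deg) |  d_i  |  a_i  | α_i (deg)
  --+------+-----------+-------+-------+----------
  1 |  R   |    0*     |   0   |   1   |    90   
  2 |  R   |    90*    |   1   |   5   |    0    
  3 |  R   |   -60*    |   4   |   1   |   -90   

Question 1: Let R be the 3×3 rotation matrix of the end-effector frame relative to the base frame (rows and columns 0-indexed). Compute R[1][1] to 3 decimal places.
End-effector y-axis (col 1 of R) = (-0.0000,1.0000,-0.0000)
R[1][1] = 1.0000

1.000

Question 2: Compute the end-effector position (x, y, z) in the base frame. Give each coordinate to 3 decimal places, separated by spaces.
after link 1: o_1 = (1.0000, 0.0000, 0.0000)
after link 2: o_2 = (1.0000, -1.0000, 5.0000)
after link 3: o_3 = (1.8660, -5.0000, 5.5000)

1.866 -5.000 5.500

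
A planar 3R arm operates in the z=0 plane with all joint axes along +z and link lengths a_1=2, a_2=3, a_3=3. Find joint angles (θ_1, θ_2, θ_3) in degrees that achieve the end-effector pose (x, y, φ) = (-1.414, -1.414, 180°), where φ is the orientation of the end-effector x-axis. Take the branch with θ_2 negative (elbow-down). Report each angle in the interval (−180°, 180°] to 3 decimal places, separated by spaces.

wrist centre = target − a_3·(cos φ, sin φ) = (1.5860, -1.4140)
cos θ_2 = (4.5148−2²−3²)/(2·2·3) = -0.7071; θ_2 = -134.9995° (elbow-down)
β = atan2(-1.4140,1.5860) = -41.7186°; ψ = atan2(-2.1213,-0.1213) = -93.2727°
θ_1 = β − ψ = 51.5541°
θ_3 = φ − θ_1 − θ_2 = -96.5546° (wrapped to (-180°,180°])

51.554 -135.000 -96.555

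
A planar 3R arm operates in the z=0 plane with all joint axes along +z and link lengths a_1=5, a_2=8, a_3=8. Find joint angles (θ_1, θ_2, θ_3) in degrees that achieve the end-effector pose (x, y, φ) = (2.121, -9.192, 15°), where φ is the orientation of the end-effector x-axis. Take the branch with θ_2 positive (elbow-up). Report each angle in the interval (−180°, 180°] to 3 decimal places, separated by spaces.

wrist centre = target − a_3·(cos φ, sin φ) = (-5.6064, -11.2626)
cos θ_2 = (158.2769−5²−8²)/(2·5·8) = 0.8660; θ_2 = 30.0074° (elbow-up)
β = atan2(-11.2626,-5.6064) = -116.4637°; ψ = atan2(4.0009,11.9277) = 18.5429°
θ_1 = β − ψ = -135.0067°
θ_3 = φ − θ_1 − θ_2 = 119.9993° (wrapped to (-180°,180°])

-135.007 30.007 119.999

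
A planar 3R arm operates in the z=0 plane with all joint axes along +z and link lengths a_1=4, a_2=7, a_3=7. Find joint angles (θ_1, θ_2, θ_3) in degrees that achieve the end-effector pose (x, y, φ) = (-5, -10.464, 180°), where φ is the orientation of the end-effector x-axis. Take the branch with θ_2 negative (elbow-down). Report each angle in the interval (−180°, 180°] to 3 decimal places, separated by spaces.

wrist centre = target − a_3·(cos φ, sin φ) = (2.0000, -10.4640)
cos θ_2 = (113.4953−4²−7²)/(2·4·7) = 0.8660; θ_2 = -30.0044° (elbow-down)
β = atan2(-10.4640,2.0000) = -79.1795°; ψ = atan2(-3.5005,10.0619) = -19.1824°
θ_1 = β − ψ = -59.9971°
θ_3 = φ − θ_1 − θ_2 = -89.9986° (wrapped to (-180°,180°])

-59.997 -30.004 -89.999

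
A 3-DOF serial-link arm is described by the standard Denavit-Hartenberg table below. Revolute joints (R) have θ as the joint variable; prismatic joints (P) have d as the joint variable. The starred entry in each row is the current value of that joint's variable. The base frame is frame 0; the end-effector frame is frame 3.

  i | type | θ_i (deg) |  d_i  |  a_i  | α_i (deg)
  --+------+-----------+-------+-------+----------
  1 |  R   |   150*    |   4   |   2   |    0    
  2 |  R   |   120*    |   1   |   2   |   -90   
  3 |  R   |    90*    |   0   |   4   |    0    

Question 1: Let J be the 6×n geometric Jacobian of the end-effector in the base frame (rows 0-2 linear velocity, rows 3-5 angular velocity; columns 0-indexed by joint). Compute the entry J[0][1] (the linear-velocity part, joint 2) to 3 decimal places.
axis z_1 = (0.0000,0.0000,1.0000); lever o_n−o_1 = (0.0000,-2.0000,-3.0000)
cross product → J_v[:, 1] = (2.0000,0.0000,-0.0000)
J_ω[:, 1] = z_1
entry J[0][1] = 2.0000

2.000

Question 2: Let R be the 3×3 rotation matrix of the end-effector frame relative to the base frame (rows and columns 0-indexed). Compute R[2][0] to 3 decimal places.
-1.000

End-effector x-axis (col 0 of R) = (0.0000,-0.0000,-1.0000)
R[2][0] = -1.0000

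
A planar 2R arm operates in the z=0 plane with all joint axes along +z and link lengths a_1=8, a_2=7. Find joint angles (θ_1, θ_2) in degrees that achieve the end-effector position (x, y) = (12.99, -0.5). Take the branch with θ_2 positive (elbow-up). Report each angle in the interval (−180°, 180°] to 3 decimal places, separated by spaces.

cos θ_2 = (168.9901−8²−7²)/(2·8·7) = 0.4999; θ_2 = 60.0058° (elbow-up)
β = atan2(-0.5000,12.9900) = -2.2043°; ψ = atan2(6.0625,11.4994) = 27.7984°
θ_1 = β − ψ = -30.0027°

-30.003 60.006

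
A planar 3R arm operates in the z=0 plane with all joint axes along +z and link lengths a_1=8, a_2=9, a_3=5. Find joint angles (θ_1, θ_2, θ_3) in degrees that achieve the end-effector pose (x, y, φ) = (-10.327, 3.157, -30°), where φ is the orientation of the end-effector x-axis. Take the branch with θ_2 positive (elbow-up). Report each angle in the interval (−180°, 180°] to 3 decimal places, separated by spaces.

wrist centre = target − a_3·(cos φ, sin φ) = (-14.6571, 5.6570)
cos θ_2 = (246.8330−8²−9²)/(2·8·9) = 0.7072; θ_2 = 44.9946° (elbow-up)
β = atan2(5.6570,-14.6571) = 158.8956°; ψ = atan2(6.3634,14.3646) = 23.8929°
θ_1 = β − ψ = 135.0028°
θ_3 = φ − θ_1 − θ_2 = 150.0027° (wrapped to (-180°,180°])

135.003 44.995 150.003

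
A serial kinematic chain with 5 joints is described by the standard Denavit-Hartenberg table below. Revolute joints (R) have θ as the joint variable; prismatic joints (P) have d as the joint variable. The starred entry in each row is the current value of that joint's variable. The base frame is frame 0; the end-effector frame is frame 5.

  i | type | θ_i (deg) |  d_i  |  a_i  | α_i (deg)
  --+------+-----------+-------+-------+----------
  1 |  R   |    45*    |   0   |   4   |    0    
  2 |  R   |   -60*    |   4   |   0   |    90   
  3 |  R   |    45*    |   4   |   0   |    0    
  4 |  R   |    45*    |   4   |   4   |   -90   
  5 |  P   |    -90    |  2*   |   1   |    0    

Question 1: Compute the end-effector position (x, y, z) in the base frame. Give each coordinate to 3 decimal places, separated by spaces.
-1.433 -5.347 8.000

after link 1: o_1 = (2.8284, 2.8284, 0.0000)
after link 2: o_2 = (2.8284, 2.8284, 4.0000)
after link 3: o_3 = (1.7932, -1.0353, 4.0000)
after link 4: o_4 = (0.7579, -4.8990, 8.0000)
after link 5: o_5 = (-1.4328, -5.3473, 8.0000)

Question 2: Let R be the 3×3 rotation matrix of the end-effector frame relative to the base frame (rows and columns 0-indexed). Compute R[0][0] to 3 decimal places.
End-effector x-axis (col 0 of R) = (-0.2588,-0.9659,0.0000)
R[0][0] = -0.2588

-0.259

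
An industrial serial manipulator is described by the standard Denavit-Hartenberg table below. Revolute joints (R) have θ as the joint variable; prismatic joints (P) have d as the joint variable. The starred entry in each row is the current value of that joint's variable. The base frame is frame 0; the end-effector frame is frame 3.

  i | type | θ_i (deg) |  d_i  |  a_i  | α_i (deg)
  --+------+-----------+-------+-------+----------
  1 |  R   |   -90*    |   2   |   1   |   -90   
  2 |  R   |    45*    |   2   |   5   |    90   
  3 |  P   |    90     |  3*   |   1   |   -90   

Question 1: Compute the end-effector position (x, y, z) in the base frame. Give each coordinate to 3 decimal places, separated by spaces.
after link 1: o_1 = (0.0000, -1.0000, 2.0000)
after link 2: o_2 = (2.0000, -4.5355, -1.5355)
after link 3: o_3 = (3.0000, -6.6569, 0.5858)

3.000 -6.657 0.586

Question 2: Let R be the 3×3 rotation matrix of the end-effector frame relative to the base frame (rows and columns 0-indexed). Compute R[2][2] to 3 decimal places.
End-effector z-axis (col 2 of R) = (-0.0000,0.7071,0.7071)
R[2][2] = 0.7071

0.707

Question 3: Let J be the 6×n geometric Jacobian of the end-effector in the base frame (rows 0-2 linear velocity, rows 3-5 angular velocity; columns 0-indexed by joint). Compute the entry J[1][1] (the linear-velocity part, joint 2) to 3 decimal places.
1.414

axis z_1 = (1.0000,0.0000,0.0000); lever o_n−o_1 = (3.0000,-5.6569,-1.4142)
cross product → J_v[:, 1] = (0.0000,1.4142,-5.6569)
J_ω[:, 1] = z_1
entry J[1][1] = 1.4142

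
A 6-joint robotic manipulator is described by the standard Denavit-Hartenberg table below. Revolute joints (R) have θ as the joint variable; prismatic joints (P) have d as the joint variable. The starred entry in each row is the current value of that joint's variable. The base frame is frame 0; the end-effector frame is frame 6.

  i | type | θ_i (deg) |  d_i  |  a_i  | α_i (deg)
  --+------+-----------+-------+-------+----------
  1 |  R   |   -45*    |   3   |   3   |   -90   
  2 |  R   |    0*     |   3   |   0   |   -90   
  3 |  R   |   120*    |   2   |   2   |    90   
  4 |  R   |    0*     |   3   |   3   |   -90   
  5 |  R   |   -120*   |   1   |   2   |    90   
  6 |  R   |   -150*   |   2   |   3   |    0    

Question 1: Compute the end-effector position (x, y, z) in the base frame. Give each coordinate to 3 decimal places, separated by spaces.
1.181 -2.355 1.500

after link 1: o_1 = (2.1213, -2.1213, 3.0000)
after link 2: o_2 = (4.2426, 0.0000, 3.0000)
after link 3: o_3 = (2.3108, -0.5176, 1.0000)
after link 4: o_4 = (0.1895, -4.1919, 1.0000)
after link 5: o_5 = (1.6037, -5.6061, -0.0000)
after link 6: o_6 = (1.1808, -2.3548, 1.5000)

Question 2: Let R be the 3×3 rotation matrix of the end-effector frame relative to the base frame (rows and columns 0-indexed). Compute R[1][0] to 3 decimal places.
End-effector x-axis (col 0 of R) = (-0.6124,0.6124,0.5000)
R[1][0] = 0.6124

0.612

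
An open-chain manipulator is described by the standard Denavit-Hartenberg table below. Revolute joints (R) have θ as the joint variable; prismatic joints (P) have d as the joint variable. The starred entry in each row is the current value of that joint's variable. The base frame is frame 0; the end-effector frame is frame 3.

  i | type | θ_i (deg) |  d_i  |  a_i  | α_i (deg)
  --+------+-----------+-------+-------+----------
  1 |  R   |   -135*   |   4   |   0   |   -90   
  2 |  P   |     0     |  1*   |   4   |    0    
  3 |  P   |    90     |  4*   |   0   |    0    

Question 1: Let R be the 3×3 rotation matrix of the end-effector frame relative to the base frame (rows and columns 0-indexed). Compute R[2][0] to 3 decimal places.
End-effector x-axis (col 0 of R) = (0.0000,-0.0000,-1.0000)
R[2][0] = -1.0000

-1.000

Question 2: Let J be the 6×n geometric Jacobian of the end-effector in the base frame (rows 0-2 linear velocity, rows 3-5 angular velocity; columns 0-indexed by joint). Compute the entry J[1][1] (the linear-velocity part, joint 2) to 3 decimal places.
-0.707

prismatic axis z_1 = (0.7071,-0.7071,0.0000)
J_v[:, 1] = z_1; J_ω[:, 1] = (0,0,0)
entry J[1][1] = -0.7071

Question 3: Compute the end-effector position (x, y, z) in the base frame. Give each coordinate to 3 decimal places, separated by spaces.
after link 1: o_1 = (0.0000, 0.0000, 4.0000)
after link 2: o_2 = (-2.1213, -3.5355, 4.0000)
after link 3: o_3 = (0.7071, -6.3640, 4.0000)

0.707 -6.364 4.000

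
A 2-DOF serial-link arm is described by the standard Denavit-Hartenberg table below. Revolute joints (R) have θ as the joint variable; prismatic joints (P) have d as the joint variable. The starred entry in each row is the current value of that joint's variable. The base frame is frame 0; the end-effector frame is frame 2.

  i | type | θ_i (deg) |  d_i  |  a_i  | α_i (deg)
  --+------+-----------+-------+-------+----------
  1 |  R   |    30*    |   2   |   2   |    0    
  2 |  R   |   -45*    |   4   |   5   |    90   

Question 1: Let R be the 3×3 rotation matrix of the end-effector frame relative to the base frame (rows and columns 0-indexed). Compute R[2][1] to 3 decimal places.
1.000

End-effector y-axis (col 1 of R) = (0.0000,0.0000,1.0000)
R[2][1] = 1.0000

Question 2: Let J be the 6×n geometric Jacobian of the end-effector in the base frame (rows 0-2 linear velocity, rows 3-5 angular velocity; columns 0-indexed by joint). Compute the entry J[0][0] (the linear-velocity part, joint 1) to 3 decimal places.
axis z_0 = ẑ; lever o_n−o_0 = (6.5617,-0.2941,6.0000)
cross product → J_v[:, 0] = (0.2941,6.5617,-0.0000)
J_ω[:, 0] = z_0
entry J[0][0] = 0.2941

0.294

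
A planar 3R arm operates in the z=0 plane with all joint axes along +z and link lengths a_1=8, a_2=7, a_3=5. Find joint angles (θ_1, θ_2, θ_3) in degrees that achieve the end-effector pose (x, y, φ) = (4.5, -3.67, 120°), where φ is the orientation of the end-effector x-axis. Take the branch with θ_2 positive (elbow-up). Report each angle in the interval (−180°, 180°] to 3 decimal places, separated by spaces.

-90.000 89.999 120.001

wrist centre = target − a_3·(cos φ, sin φ) = (7.0000, -8.0001)
cos θ_2 = (113.0020−8²−7²)/(2·8·7) = 0.0000; θ_2 = 89.9990° (elbow-up)
β = atan2(-8.0001,7.0000) = -48.8145°; ψ = atan2(7.0000,8.0001) = 41.1855°
θ_1 = β − ψ = -90.0000°
θ_3 = φ − θ_1 − θ_2 = 120.0010° (wrapped to (-180°,180°])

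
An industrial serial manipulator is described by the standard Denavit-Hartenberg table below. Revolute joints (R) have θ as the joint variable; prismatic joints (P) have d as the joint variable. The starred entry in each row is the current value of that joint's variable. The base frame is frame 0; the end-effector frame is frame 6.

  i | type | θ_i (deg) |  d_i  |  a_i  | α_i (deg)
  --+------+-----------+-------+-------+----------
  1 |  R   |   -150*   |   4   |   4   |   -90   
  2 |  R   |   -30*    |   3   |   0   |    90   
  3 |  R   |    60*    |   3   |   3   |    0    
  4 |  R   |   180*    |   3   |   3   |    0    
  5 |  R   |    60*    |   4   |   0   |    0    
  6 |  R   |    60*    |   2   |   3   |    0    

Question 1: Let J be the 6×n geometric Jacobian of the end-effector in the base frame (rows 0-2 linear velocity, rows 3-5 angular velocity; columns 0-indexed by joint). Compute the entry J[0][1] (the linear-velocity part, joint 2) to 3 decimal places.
-10.299

axis z_1 = (0.5000,-0.8660,0.0000); lever o_n−o_1 = (4.4462,-0.8971,11.8923)
cross product → J_v[:, 1] = (-10.2990,-5.9462,3.4019)
J_ω[:, 1] = z_1
entry J[0][1] = -10.2990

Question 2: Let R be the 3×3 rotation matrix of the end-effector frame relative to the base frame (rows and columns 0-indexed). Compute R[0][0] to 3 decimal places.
End-effector x-axis (col 0 of R) = (-0.7500,-0.4330,0.5000)
R[0][0] = -0.7500

-0.750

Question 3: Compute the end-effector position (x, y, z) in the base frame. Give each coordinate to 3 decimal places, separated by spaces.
0.982 -2.897 15.892

after link 1: o_1 = (-3.4641, -2.0000, 4.0000)
after link 2: o_2 = (-1.9641, -4.5981, 4.0000)
after link 3: o_3 = (-0.4910, -6.7476, 7.3481)
after link 4: o_4 = (0.6340, -3.0981, 9.1962)
after link 5: o_5 = (2.3660, -2.0981, 12.6603)
after link 6: o_6 = (0.9821, -2.8971, 15.8923)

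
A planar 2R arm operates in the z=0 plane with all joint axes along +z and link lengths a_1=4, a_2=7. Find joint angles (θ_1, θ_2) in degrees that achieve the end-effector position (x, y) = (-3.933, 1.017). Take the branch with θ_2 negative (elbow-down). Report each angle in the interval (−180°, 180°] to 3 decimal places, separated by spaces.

-73.992 -150.000

cos θ_2 = (16.5028−4²−7²)/(2·4·7) = -0.8660; θ_2 = -149.9996° (elbow-down)
β = atan2(1.0170,-3.9330) = 165.5020°; ψ = atan2(-3.5000,-2.0622) = -120.5057°
θ_1 = β − ψ = 286.0077°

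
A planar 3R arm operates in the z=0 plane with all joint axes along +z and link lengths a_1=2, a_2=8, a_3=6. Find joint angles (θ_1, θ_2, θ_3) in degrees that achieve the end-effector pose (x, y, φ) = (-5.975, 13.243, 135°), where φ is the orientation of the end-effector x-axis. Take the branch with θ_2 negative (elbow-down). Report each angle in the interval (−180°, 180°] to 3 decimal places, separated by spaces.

wrist centre = target − a_3·(cos φ, sin φ) = (-1.7324, 9.0004)
cos θ_2 = (84.0075−2²−8²)/(2·2·8) = 0.5002; θ_2 = -59.9844° (elbow-down)
β = atan2(9.0004,-1.7324) = 100.8949°; ψ = atan2(-6.9271,6.0019) = -49.0932°
θ_1 = β − ψ = 149.9881°
θ_3 = φ − θ_1 − θ_2 = 44.9963° (wrapped to (-180°,180°])

149.988 -59.984 44.996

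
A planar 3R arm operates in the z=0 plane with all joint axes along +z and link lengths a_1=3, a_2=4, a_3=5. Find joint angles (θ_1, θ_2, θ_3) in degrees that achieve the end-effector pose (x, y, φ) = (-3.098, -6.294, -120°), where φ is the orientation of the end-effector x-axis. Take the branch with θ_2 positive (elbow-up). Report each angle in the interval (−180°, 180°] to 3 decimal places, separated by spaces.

wrist centre = target − a_3·(cos φ, sin φ) = (-0.5980, -1.9639)
cos θ_2 = (4.2144−3²−4²)/(2·3·4) = -0.8661; θ_2 = 150.0047° (elbow-up)
β = atan2(-1.9639,-0.5980) = -106.9355°; ψ = atan2(1.9997,-0.4643) = 103.0706°
θ_1 = β − ψ = -210.0061°
θ_3 = φ − θ_1 − θ_2 = -59.9986° (wrapped to (-180°,180°])

149.994 150.005 -59.999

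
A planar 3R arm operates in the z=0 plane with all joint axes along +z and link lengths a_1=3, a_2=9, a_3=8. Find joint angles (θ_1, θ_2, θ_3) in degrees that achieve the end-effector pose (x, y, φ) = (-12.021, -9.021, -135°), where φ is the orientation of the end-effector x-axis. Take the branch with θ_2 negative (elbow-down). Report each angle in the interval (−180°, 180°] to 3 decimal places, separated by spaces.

-34.284 -134.995 34.279

wrist centre = target − a_3·(cos φ, sin φ) = (-6.3641, -3.3641)
cos θ_2 = (51.8198−3²−9²)/(2·3·9) = -0.7070; θ_2 = -134.9946° (elbow-down)
β = atan2(-3.3641,-6.3641) = -152.1387°; ψ = atan2(-6.3646,-3.3634) = -117.8543°
θ_1 = β − ψ = -34.2844°
θ_3 = φ − θ_1 − θ_2 = 34.2790° (wrapped to (-180°,180°])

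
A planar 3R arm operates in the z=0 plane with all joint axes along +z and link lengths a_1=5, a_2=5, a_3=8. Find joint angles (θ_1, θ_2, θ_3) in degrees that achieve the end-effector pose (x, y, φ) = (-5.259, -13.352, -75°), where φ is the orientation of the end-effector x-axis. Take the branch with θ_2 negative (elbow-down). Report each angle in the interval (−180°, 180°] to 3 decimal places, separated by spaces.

wrist centre = target − a_3·(cos φ, sin φ) = (-7.3296, -5.6246)
cos θ_2 = (85.3584−5²−5²)/(2·5·5) = 0.7072; θ_2 = -44.9951° (elbow-down)
β = atan2(-5.6246,-7.3296) = -142.4979°; ψ = atan2(-3.5352,8.5358) = -22.4975°
θ_1 = β − ψ = -120.0004°
θ_3 = φ − θ_1 − θ_2 = 89.9954° (wrapped to (-180°,180°])

-120.000 -44.995 89.995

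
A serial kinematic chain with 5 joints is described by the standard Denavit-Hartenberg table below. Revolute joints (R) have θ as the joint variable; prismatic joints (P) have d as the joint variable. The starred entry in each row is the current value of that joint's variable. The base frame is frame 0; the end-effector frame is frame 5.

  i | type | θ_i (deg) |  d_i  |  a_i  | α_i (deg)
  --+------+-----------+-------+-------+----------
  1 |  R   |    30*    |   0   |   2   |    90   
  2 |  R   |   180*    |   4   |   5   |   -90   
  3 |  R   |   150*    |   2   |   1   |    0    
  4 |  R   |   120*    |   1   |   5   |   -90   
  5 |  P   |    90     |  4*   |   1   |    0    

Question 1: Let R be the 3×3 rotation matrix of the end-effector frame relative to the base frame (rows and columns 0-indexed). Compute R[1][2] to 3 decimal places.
End-effector z-axis (col 2 of R) = (-0.8660,-0.5000,0.0000)
R[1][2] = -0.5000

-0.500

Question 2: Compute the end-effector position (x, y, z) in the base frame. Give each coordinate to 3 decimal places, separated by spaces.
-1.062 -10.428 -2.000

after link 1: o_1 = (1.7321, 1.0000, 0.0000)
after link 2: o_2 = (-0.5981, -4.9641, 0.0000)
after link 3: o_3 = (-0.0981, -4.0981, -2.0000)
after link 4: o_4 = (2.4019, -8.4282, -3.0000)
after link 5: o_5 = (-1.0622, -10.4282, -2.0000)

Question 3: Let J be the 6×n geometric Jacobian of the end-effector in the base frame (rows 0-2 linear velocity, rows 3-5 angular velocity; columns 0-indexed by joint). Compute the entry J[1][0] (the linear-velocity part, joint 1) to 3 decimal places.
-1.062

axis z_0 = ẑ; lever o_n−o_0 = (-1.0622,-10.4282,-2.0000)
cross product → J_v[:, 0] = (10.4282,-1.0622,0.0000)
J_ω[:, 0] = z_0
entry J[1][0] = -1.0622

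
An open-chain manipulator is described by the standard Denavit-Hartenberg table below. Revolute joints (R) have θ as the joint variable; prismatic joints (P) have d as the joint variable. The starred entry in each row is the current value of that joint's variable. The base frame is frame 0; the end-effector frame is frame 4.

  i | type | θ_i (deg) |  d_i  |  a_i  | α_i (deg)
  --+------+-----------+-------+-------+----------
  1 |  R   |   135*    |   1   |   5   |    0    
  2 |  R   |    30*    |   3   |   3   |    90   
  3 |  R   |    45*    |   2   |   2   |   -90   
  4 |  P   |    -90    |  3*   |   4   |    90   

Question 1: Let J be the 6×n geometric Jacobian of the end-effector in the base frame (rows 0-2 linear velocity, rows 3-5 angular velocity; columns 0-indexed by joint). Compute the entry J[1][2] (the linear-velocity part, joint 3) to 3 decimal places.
axis z_2 = (0.2588,0.9659,0.0000); lever o_n−o_2 = (2.2359,5.6125,3.5355)
cross product → J_v[:, 2] = (3.4151,-0.9151,-0.7071)
J_ω[:, 2] = z_2
entry J[1][2] = -0.9151

-0.915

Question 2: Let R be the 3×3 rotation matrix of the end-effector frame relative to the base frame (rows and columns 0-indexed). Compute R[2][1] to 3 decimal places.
End-effector y-axis (col 1 of R) = (0.6830,-0.1830,0.7071)
R[2][1] = 0.7071

0.707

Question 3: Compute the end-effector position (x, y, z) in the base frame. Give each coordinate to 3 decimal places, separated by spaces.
-4.197 9.925 7.536

after link 1: o_1 = (-3.5355, 3.5355, 1.0000)
after link 2: o_2 = (-6.4333, 4.3120, 4.0000)
after link 3: o_3 = (-7.2817, 6.6099, 5.4142)
after link 4: o_4 = (-4.1974, 9.9245, 7.5355)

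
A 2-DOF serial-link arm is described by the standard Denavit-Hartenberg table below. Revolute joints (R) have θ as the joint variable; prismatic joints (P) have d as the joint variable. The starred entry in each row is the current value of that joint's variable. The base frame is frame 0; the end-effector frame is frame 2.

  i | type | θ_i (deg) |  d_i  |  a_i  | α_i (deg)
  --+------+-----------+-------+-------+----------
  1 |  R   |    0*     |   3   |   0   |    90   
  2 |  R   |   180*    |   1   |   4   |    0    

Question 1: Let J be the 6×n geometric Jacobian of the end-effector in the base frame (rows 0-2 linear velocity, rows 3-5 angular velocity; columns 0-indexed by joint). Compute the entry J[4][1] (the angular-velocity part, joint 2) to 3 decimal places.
axis z_1 = (0.0000,-1.0000,0.0000); lever o_n−o_1 = (-4.0000,-1.0000,0.0000)
cross product → J_v[:, 1] = (-0.0000,-0.0000,-4.0000)
J_ω[:, 1] = z_1
entry J[4][1] = -1.0000

-1.000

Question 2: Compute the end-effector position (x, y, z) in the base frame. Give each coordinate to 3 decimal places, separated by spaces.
after link 1: o_1 = (0.0000, 0.0000, 3.0000)
after link 2: o_2 = (-4.0000, -1.0000, 3.0000)

-4.000 -1.000 3.000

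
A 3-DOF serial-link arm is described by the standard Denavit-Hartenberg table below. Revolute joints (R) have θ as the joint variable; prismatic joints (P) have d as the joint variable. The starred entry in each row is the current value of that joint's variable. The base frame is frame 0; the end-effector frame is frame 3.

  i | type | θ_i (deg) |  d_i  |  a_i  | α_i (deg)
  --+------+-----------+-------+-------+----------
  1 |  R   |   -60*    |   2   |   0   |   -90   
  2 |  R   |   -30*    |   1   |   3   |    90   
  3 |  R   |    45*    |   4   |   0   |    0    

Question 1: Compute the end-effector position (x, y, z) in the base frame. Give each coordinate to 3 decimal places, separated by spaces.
after link 1: o_1 = (0.0000, 0.0000, 2.0000)
after link 2: o_2 = (2.1651, -1.7500, 3.5000)
after link 3: o_3 = (1.1651, -0.0179, 6.9641)

1.165 -0.018 6.964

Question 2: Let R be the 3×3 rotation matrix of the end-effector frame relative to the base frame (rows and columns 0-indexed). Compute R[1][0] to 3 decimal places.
End-effector x-axis (col 0 of R) = (0.9186,-0.1768,0.3536)
R[1][0] = -0.1768

-0.177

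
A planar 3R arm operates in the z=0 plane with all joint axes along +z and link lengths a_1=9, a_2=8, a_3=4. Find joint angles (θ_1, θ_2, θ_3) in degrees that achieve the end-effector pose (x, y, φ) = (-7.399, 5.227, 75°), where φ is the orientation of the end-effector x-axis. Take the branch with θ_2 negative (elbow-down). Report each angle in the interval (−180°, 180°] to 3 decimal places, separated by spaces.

-134.998 -120.002 -29.999

wrist centre = target − a_3·(cos φ, sin φ) = (-8.4343, 1.3633)
cos θ_2 = (72.9956−9²−8²)/(2·9·8) = -0.5000; θ_2 = -120.0020° (elbow-down)
β = atan2(1.3633,-8.4343) = 170.8183°; ψ = atan2(-6.9281,4.9998) = -54.1833°
θ_1 = β − ψ = 225.0015°
θ_3 = φ − θ_1 − θ_2 = -29.9995° (wrapped to (-180°,180°])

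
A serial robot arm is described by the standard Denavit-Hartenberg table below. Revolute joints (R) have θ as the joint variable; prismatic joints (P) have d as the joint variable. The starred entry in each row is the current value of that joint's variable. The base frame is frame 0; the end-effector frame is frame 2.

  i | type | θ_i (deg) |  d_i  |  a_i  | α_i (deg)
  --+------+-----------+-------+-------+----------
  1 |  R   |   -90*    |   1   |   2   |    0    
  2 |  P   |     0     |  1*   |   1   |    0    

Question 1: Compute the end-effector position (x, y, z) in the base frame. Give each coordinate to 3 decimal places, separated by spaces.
0.000 -3.000 2.000

after link 1: o_1 = (0.0000, -2.0000, 1.0000)
after link 2: o_2 = (0.0000, -3.0000, 2.0000)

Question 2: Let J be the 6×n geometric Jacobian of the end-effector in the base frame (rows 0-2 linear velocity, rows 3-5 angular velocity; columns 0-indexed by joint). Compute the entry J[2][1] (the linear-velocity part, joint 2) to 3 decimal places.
1.000

prismatic axis z_1 = (0.0000,0.0000,1.0000)
J_v[:, 1] = z_1; J_ω[:, 1] = (0,0,0)
entry J[2][1] = 1.0000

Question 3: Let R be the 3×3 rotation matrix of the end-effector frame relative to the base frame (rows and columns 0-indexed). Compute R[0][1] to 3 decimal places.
1.000

End-effector y-axis (col 1 of R) = (1.0000,0.0000,0.0000)
R[0][1] = 1.0000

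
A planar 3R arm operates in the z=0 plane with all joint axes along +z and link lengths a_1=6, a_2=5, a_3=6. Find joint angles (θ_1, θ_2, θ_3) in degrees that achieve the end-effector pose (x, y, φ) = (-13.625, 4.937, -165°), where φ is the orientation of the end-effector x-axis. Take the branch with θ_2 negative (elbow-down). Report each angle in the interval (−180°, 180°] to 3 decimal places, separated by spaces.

wrist centre = target − a_3·(cos φ, sin φ) = (-7.8294, 6.4899)
cos θ_2 = (103.4192−6²−5²)/(2·6·5) = 0.7070; θ_2 = -45.0097° (elbow-down)
β = atan2(6.4899,-7.8294) = 140.3443°; ψ = atan2(-3.5361,9.5349) = -20.3479°
θ_1 = β − ψ = 160.6921°
θ_3 = φ − θ_1 − θ_2 = 79.3176° (wrapped to (-180°,180°])

160.692 -45.010 79.318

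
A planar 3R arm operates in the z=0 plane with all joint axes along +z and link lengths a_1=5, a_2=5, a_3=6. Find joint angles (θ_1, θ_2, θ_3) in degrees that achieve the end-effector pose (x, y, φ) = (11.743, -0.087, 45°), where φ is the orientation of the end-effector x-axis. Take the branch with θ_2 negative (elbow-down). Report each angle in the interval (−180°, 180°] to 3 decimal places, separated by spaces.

0.003 -59.998 104.995

wrist centre = target − a_3·(cos φ, sin φ) = (7.5004, -4.3296)
cos θ_2 = (75.0012−5²−5²)/(2·5·5) = 0.5000; θ_2 = -59.9984° (elbow-down)
β = atan2(-4.3296,7.5004) = -29.9960°; ψ = atan2(-4.3301,7.5001) = -29.9992°
θ_1 = β − ψ = 0.0032°
θ_3 = φ − θ_1 − θ_2 = 104.9952° (wrapped to (-180°,180°])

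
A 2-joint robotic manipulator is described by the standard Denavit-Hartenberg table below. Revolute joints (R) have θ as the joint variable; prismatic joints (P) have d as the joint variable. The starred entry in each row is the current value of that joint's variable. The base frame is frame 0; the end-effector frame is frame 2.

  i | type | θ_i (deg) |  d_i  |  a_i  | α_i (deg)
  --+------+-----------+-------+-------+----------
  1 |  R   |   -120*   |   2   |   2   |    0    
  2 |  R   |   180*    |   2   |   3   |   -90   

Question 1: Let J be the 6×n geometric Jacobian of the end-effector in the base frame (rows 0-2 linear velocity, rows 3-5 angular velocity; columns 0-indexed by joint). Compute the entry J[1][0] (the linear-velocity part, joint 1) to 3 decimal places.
axis z_0 = ẑ; lever o_n−o_0 = (0.5000,0.8660,4.0000)
cross product → J_v[:, 0] = (-0.8660,0.5000,0.0000)
J_ω[:, 0] = z_0
entry J[1][0] = 0.5000

0.500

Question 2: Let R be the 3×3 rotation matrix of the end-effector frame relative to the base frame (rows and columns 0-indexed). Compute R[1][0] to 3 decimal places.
0.866

End-effector x-axis (col 0 of R) = (0.5000,0.8660,0.0000)
R[1][0] = 0.8660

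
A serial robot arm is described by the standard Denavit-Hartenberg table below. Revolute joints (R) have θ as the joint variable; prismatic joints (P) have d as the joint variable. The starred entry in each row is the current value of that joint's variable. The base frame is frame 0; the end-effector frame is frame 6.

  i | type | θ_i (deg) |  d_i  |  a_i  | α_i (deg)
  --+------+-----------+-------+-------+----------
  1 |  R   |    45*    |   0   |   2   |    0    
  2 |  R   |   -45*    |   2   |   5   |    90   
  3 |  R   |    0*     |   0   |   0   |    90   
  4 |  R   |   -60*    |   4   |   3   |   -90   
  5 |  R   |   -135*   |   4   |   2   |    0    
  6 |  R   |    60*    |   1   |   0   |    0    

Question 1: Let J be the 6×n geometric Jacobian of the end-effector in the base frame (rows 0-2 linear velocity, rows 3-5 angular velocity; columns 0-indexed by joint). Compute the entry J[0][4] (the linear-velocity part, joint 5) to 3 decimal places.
axis z_4 = (0.8660,-0.5000,0.0000); lever o_n−o_4 = (3.6230,-3.7247,-1.4142)
cross product → J_v[:, 4] = (0.7071,1.2247,-1.4142)
J_ω[:, 4] = z_4
entry J[0][4] = 0.7071

0.707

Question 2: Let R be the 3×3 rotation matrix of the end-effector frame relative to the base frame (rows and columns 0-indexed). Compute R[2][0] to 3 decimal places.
End-effector x-axis (col 0 of R) = (0.1294,0.2241,-0.9659)
R[2][0] = -0.9659

-0.966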